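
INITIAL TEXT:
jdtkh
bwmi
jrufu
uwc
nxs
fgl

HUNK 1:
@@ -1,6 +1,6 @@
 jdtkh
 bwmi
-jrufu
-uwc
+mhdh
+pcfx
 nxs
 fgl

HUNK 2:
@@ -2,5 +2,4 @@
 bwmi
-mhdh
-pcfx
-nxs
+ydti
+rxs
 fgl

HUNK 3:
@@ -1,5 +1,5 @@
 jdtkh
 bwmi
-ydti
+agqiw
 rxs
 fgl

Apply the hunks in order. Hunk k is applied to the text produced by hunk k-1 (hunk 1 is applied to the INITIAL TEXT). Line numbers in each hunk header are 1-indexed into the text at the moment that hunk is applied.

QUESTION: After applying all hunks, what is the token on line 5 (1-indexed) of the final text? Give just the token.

Hunk 1: at line 1 remove [jrufu,uwc] add [mhdh,pcfx] -> 6 lines: jdtkh bwmi mhdh pcfx nxs fgl
Hunk 2: at line 2 remove [mhdh,pcfx,nxs] add [ydti,rxs] -> 5 lines: jdtkh bwmi ydti rxs fgl
Hunk 3: at line 1 remove [ydti] add [agqiw] -> 5 lines: jdtkh bwmi agqiw rxs fgl
Final line 5: fgl

Answer: fgl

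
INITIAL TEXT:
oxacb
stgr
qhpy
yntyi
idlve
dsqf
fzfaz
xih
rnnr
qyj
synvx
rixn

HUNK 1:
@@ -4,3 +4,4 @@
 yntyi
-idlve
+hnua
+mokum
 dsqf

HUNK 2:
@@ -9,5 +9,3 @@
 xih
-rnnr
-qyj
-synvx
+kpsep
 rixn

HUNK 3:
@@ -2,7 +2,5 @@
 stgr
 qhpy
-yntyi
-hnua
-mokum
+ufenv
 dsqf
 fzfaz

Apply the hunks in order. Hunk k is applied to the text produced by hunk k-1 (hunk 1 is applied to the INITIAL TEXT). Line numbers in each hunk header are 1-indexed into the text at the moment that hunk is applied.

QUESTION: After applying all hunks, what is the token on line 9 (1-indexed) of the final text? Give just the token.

Answer: rixn

Derivation:
Hunk 1: at line 4 remove [idlve] add [hnua,mokum] -> 13 lines: oxacb stgr qhpy yntyi hnua mokum dsqf fzfaz xih rnnr qyj synvx rixn
Hunk 2: at line 9 remove [rnnr,qyj,synvx] add [kpsep] -> 11 lines: oxacb stgr qhpy yntyi hnua mokum dsqf fzfaz xih kpsep rixn
Hunk 3: at line 2 remove [yntyi,hnua,mokum] add [ufenv] -> 9 lines: oxacb stgr qhpy ufenv dsqf fzfaz xih kpsep rixn
Final line 9: rixn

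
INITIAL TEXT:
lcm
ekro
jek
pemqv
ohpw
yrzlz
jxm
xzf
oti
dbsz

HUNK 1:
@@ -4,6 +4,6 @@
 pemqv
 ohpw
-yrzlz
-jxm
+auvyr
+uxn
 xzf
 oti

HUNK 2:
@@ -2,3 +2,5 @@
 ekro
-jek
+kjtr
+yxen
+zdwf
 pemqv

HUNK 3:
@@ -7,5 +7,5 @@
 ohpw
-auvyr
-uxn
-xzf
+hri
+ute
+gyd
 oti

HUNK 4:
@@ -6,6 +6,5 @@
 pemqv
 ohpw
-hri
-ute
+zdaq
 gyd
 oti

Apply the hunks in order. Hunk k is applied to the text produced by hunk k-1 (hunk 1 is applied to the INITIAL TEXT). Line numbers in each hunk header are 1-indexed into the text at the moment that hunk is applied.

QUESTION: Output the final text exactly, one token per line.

Hunk 1: at line 4 remove [yrzlz,jxm] add [auvyr,uxn] -> 10 lines: lcm ekro jek pemqv ohpw auvyr uxn xzf oti dbsz
Hunk 2: at line 2 remove [jek] add [kjtr,yxen,zdwf] -> 12 lines: lcm ekro kjtr yxen zdwf pemqv ohpw auvyr uxn xzf oti dbsz
Hunk 3: at line 7 remove [auvyr,uxn,xzf] add [hri,ute,gyd] -> 12 lines: lcm ekro kjtr yxen zdwf pemqv ohpw hri ute gyd oti dbsz
Hunk 4: at line 6 remove [hri,ute] add [zdaq] -> 11 lines: lcm ekro kjtr yxen zdwf pemqv ohpw zdaq gyd oti dbsz

Answer: lcm
ekro
kjtr
yxen
zdwf
pemqv
ohpw
zdaq
gyd
oti
dbsz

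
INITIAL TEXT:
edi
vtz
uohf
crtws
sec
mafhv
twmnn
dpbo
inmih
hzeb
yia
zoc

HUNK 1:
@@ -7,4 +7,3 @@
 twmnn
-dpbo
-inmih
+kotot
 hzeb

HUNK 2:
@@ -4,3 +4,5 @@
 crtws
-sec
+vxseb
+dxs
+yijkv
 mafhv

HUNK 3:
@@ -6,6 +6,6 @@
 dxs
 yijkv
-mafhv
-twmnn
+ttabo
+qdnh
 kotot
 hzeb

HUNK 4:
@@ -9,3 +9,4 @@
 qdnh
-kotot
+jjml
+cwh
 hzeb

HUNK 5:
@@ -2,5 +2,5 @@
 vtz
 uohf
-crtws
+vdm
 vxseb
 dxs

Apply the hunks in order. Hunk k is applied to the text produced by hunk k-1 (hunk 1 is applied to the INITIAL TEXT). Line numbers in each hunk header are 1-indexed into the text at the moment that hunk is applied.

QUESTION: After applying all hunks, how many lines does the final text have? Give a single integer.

Answer: 14

Derivation:
Hunk 1: at line 7 remove [dpbo,inmih] add [kotot] -> 11 lines: edi vtz uohf crtws sec mafhv twmnn kotot hzeb yia zoc
Hunk 2: at line 4 remove [sec] add [vxseb,dxs,yijkv] -> 13 lines: edi vtz uohf crtws vxseb dxs yijkv mafhv twmnn kotot hzeb yia zoc
Hunk 3: at line 6 remove [mafhv,twmnn] add [ttabo,qdnh] -> 13 lines: edi vtz uohf crtws vxseb dxs yijkv ttabo qdnh kotot hzeb yia zoc
Hunk 4: at line 9 remove [kotot] add [jjml,cwh] -> 14 lines: edi vtz uohf crtws vxseb dxs yijkv ttabo qdnh jjml cwh hzeb yia zoc
Hunk 5: at line 2 remove [crtws] add [vdm] -> 14 lines: edi vtz uohf vdm vxseb dxs yijkv ttabo qdnh jjml cwh hzeb yia zoc
Final line count: 14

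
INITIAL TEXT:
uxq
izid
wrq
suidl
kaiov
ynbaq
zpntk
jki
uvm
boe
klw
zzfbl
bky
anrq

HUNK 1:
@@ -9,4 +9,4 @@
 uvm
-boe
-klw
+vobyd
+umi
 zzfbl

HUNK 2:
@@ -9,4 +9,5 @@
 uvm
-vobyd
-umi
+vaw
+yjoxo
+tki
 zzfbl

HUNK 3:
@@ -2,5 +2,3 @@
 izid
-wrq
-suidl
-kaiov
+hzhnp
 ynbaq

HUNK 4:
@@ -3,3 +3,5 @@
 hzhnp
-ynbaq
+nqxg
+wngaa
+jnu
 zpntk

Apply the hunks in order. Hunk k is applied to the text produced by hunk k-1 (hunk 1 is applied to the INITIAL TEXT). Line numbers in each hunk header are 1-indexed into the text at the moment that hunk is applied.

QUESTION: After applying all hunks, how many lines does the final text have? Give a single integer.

Hunk 1: at line 9 remove [boe,klw] add [vobyd,umi] -> 14 lines: uxq izid wrq suidl kaiov ynbaq zpntk jki uvm vobyd umi zzfbl bky anrq
Hunk 2: at line 9 remove [vobyd,umi] add [vaw,yjoxo,tki] -> 15 lines: uxq izid wrq suidl kaiov ynbaq zpntk jki uvm vaw yjoxo tki zzfbl bky anrq
Hunk 3: at line 2 remove [wrq,suidl,kaiov] add [hzhnp] -> 13 lines: uxq izid hzhnp ynbaq zpntk jki uvm vaw yjoxo tki zzfbl bky anrq
Hunk 4: at line 3 remove [ynbaq] add [nqxg,wngaa,jnu] -> 15 lines: uxq izid hzhnp nqxg wngaa jnu zpntk jki uvm vaw yjoxo tki zzfbl bky anrq
Final line count: 15

Answer: 15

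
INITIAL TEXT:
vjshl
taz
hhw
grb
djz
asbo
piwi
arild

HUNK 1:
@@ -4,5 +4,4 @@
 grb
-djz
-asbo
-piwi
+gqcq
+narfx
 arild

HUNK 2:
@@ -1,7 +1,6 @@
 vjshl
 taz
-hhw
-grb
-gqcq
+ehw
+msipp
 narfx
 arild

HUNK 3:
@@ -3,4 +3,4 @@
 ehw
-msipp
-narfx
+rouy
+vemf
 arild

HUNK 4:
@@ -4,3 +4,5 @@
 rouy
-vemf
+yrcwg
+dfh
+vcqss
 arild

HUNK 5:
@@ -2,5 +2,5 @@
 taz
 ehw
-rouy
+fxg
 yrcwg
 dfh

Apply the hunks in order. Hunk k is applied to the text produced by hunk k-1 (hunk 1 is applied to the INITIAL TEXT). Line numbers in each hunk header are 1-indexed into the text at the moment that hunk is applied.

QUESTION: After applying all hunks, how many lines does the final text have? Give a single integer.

Answer: 8

Derivation:
Hunk 1: at line 4 remove [djz,asbo,piwi] add [gqcq,narfx] -> 7 lines: vjshl taz hhw grb gqcq narfx arild
Hunk 2: at line 1 remove [hhw,grb,gqcq] add [ehw,msipp] -> 6 lines: vjshl taz ehw msipp narfx arild
Hunk 3: at line 3 remove [msipp,narfx] add [rouy,vemf] -> 6 lines: vjshl taz ehw rouy vemf arild
Hunk 4: at line 4 remove [vemf] add [yrcwg,dfh,vcqss] -> 8 lines: vjshl taz ehw rouy yrcwg dfh vcqss arild
Hunk 5: at line 2 remove [rouy] add [fxg] -> 8 lines: vjshl taz ehw fxg yrcwg dfh vcqss arild
Final line count: 8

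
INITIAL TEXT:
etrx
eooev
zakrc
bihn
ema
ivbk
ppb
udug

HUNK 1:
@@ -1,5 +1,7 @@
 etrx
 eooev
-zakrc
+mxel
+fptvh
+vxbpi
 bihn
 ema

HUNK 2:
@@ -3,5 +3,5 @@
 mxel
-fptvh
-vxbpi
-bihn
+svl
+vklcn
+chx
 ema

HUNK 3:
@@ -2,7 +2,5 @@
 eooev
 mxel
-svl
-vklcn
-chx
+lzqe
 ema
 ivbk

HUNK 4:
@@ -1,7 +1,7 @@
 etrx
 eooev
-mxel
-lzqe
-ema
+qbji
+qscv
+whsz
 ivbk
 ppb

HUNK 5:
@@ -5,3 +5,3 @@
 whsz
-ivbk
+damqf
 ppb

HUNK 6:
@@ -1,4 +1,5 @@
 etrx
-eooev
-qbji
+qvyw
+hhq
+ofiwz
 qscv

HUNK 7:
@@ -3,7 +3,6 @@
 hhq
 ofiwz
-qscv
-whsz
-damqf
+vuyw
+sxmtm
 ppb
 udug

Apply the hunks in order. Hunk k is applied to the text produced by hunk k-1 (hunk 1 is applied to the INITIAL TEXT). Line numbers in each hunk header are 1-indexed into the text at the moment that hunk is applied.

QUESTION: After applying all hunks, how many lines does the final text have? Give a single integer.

Hunk 1: at line 1 remove [zakrc] add [mxel,fptvh,vxbpi] -> 10 lines: etrx eooev mxel fptvh vxbpi bihn ema ivbk ppb udug
Hunk 2: at line 3 remove [fptvh,vxbpi,bihn] add [svl,vklcn,chx] -> 10 lines: etrx eooev mxel svl vklcn chx ema ivbk ppb udug
Hunk 3: at line 2 remove [svl,vklcn,chx] add [lzqe] -> 8 lines: etrx eooev mxel lzqe ema ivbk ppb udug
Hunk 4: at line 1 remove [mxel,lzqe,ema] add [qbji,qscv,whsz] -> 8 lines: etrx eooev qbji qscv whsz ivbk ppb udug
Hunk 5: at line 5 remove [ivbk] add [damqf] -> 8 lines: etrx eooev qbji qscv whsz damqf ppb udug
Hunk 6: at line 1 remove [eooev,qbji] add [qvyw,hhq,ofiwz] -> 9 lines: etrx qvyw hhq ofiwz qscv whsz damqf ppb udug
Hunk 7: at line 3 remove [qscv,whsz,damqf] add [vuyw,sxmtm] -> 8 lines: etrx qvyw hhq ofiwz vuyw sxmtm ppb udug
Final line count: 8

Answer: 8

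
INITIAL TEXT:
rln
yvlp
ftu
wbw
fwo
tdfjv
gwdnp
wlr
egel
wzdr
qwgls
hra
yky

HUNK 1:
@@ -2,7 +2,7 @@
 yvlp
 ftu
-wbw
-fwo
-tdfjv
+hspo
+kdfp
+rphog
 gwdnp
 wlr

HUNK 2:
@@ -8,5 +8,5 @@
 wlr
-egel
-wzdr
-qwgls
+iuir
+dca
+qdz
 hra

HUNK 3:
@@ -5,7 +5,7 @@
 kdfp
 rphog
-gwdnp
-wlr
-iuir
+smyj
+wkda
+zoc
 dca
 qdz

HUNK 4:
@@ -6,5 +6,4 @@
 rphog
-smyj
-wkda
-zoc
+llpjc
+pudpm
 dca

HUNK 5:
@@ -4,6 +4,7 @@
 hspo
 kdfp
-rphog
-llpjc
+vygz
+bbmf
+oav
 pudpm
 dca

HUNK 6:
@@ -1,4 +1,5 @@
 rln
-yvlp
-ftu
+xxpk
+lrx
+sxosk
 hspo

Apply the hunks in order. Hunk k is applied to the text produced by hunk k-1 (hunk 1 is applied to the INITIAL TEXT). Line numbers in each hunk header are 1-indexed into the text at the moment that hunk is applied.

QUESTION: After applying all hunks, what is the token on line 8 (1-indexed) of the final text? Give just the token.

Answer: bbmf

Derivation:
Hunk 1: at line 2 remove [wbw,fwo,tdfjv] add [hspo,kdfp,rphog] -> 13 lines: rln yvlp ftu hspo kdfp rphog gwdnp wlr egel wzdr qwgls hra yky
Hunk 2: at line 8 remove [egel,wzdr,qwgls] add [iuir,dca,qdz] -> 13 lines: rln yvlp ftu hspo kdfp rphog gwdnp wlr iuir dca qdz hra yky
Hunk 3: at line 5 remove [gwdnp,wlr,iuir] add [smyj,wkda,zoc] -> 13 lines: rln yvlp ftu hspo kdfp rphog smyj wkda zoc dca qdz hra yky
Hunk 4: at line 6 remove [smyj,wkda,zoc] add [llpjc,pudpm] -> 12 lines: rln yvlp ftu hspo kdfp rphog llpjc pudpm dca qdz hra yky
Hunk 5: at line 4 remove [rphog,llpjc] add [vygz,bbmf,oav] -> 13 lines: rln yvlp ftu hspo kdfp vygz bbmf oav pudpm dca qdz hra yky
Hunk 6: at line 1 remove [yvlp,ftu] add [xxpk,lrx,sxosk] -> 14 lines: rln xxpk lrx sxosk hspo kdfp vygz bbmf oav pudpm dca qdz hra yky
Final line 8: bbmf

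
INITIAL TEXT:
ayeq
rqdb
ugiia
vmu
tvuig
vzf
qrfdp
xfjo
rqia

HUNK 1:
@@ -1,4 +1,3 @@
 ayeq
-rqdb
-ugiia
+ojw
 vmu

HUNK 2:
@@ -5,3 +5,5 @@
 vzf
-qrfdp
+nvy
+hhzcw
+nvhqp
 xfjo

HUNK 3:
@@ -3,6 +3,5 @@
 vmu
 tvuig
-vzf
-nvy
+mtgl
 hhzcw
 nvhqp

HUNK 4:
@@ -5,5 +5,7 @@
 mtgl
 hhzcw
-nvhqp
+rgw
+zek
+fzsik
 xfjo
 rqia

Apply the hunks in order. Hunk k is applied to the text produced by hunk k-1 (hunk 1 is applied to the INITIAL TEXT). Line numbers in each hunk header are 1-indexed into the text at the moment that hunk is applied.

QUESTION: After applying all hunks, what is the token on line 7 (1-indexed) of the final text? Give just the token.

Hunk 1: at line 1 remove [rqdb,ugiia] add [ojw] -> 8 lines: ayeq ojw vmu tvuig vzf qrfdp xfjo rqia
Hunk 2: at line 5 remove [qrfdp] add [nvy,hhzcw,nvhqp] -> 10 lines: ayeq ojw vmu tvuig vzf nvy hhzcw nvhqp xfjo rqia
Hunk 3: at line 3 remove [vzf,nvy] add [mtgl] -> 9 lines: ayeq ojw vmu tvuig mtgl hhzcw nvhqp xfjo rqia
Hunk 4: at line 5 remove [nvhqp] add [rgw,zek,fzsik] -> 11 lines: ayeq ojw vmu tvuig mtgl hhzcw rgw zek fzsik xfjo rqia
Final line 7: rgw

Answer: rgw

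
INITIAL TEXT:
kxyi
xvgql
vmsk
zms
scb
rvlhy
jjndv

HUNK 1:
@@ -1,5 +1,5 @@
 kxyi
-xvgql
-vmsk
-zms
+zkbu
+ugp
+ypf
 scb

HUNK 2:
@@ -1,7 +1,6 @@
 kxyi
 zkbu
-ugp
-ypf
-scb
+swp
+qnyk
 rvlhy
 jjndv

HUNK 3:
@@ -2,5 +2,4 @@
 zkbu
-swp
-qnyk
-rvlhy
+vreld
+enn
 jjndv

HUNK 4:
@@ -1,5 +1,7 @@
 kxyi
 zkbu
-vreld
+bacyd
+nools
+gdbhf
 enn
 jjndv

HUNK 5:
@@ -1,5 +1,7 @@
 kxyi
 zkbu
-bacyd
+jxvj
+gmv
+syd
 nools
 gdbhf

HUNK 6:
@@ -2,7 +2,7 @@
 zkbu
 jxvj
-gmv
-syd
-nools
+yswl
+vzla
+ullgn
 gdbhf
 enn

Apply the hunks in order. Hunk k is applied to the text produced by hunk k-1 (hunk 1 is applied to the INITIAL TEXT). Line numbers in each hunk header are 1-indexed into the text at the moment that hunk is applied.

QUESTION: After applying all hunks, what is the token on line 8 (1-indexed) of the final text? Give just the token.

Answer: enn

Derivation:
Hunk 1: at line 1 remove [xvgql,vmsk,zms] add [zkbu,ugp,ypf] -> 7 lines: kxyi zkbu ugp ypf scb rvlhy jjndv
Hunk 2: at line 1 remove [ugp,ypf,scb] add [swp,qnyk] -> 6 lines: kxyi zkbu swp qnyk rvlhy jjndv
Hunk 3: at line 2 remove [swp,qnyk,rvlhy] add [vreld,enn] -> 5 lines: kxyi zkbu vreld enn jjndv
Hunk 4: at line 1 remove [vreld] add [bacyd,nools,gdbhf] -> 7 lines: kxyi zkbu bacyd nools gdbhf enn jjndv
Hunk 5: at line 1 remove [bacyd] add [jxvj,gmv,syd] -> 9 lines: kxyi zkbu jxvj gmv syd nools gdbhf enn jjndv
Hunk 6: at line 2 remove [gmv,syd,nools] add [yswl,vzla,ullgn] -> 9 lines: kxyi zkbu jxvj yswl vzla ullgn gdbhf enn jjndv
Final line 8: enn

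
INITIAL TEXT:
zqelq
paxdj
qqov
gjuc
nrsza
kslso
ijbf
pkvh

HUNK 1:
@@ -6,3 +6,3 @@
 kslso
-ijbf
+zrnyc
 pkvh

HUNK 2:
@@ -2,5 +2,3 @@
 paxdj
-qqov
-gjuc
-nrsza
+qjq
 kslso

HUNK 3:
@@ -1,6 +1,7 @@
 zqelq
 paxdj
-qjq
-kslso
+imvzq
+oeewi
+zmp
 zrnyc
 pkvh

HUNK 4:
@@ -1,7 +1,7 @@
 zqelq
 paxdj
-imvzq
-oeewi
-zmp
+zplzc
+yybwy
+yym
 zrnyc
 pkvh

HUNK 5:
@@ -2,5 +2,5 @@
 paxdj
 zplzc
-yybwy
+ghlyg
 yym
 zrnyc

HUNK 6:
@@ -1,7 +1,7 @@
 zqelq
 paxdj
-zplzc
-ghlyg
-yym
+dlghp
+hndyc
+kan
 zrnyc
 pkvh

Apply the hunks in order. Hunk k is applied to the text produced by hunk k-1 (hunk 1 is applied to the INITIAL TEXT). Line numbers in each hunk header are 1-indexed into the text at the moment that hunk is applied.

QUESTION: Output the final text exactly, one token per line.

Answer: zqelq
paxdj
dlghp
hndyc
kan
zrnyc
pkvh

Derivation:
Hunk 1: at line 6 remove [ijbf] add [zrnyc] -> 8 lines: zqelq paxdj qqov gjuc nrsza kslso zrnyc pkvh
Hunk 2: at line 2 remove [qqov,gjuc,nrsza] add [qjq] -> 6 lines: zqelq paxdj qjq kslso zrnyc pkvh
Hunk 3: at line 1 remove [qjq,kslso] add [imvzq,oeewi,zmp] -> 7 lines: zqelq paxdj imvzq oeewi zmp zrnyc pkvh
Hunk 4: at line 1 remove [imvzq,oeewi,zmp] add [zplzc,yybwy,yym] -> 7 lines: zqelq paxdj zplzc yybwy yym zrnyc pkvh
Hunk 5: at line 2 remove [yybwy] add [ghlyg] -> 7 lines: zqelq paxdj zplzc ghlyg yym zrnyc pkvh
Hunk 6: at line 1 remove [zplzc,ghlyg,yym] add [dlghp,hndyc,kan] -> 7 lines: zqelq paxdj dlghp hndyc kan zrnyc pkvh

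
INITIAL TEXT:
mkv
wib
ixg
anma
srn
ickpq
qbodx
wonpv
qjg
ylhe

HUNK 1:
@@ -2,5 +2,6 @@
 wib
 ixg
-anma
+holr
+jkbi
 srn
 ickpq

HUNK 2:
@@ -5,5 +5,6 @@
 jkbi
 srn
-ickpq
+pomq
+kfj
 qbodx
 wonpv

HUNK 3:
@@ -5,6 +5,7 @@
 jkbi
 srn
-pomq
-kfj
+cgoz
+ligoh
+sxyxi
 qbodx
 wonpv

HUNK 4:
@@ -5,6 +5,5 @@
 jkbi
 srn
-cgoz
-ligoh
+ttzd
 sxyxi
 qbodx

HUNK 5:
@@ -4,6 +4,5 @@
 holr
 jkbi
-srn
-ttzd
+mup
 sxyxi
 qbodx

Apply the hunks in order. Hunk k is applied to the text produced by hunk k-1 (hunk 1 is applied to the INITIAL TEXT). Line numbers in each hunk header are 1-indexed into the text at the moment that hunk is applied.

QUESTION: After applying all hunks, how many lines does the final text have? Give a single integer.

Answer: 11

Derivation:
Hunk 1: at line 2 remove [anma] add [holr,jkbi] -> 11 lines: mkv wib ixg holr jkbi srn ickpq qbodx wonpv qjg ylhe
Hunk 2: at line 5 remove [ickpq] add [pomq,kfj] -> 12 lines: mkv wib ixg holr jkbi srn pomq kfj qbodx wonpv qjg ylhe
Hunk 3: at line 5 remove [pomq,kfj] add [cgoz,ligoh,sxyxi] -> 13 lines: mkv wib ixg holr jkbi srn cgoz ligoh sxyxi qbodx wonpv qjg ylhe
Hunk 4: at line 5 remove [cgoz,ligoh] add [ttzd] -> 12 lines: mkv wib ixg holr jkbi srn ttzd sxyxi qbodx wonpv qjg ylhe
Hunk 5: at line 4 remove [srn,ttzd] add [mup] -> 11 lines: mkv wib ixg holr jkbi mup sxyxi qbodx wonpv qjg ylhe
Final line count: 11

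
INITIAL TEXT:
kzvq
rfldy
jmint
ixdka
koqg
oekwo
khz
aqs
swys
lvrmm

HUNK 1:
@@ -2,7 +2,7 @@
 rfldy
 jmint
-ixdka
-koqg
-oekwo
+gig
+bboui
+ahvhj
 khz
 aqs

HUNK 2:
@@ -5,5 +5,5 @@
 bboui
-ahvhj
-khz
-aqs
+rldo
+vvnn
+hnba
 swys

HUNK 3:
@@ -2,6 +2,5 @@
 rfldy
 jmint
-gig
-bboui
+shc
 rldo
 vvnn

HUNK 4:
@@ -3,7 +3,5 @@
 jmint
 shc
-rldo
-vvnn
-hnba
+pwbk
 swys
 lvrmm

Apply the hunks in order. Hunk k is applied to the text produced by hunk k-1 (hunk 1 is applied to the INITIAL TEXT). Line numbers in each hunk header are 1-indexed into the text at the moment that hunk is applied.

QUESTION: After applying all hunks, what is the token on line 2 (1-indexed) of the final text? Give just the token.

Answer: rfldy

Derivation:
Hunk 1: at line 2 remove [ixdka,koqg,oekwo] add [gig,bboui,ahvhj] -> 10 lines: kzvq rfldy jmint gig bboui ahvhj khz aqs swys lvrmm
Hunk 2: at line 5 remove [ahvhj,khz,aqs] add [rldo,vvnn,hnba] -> 10 lines: kzvq rfldy jmint gig bboui rldo vvnn hnba swys lvrmm
Hunk 3: at line 2 remove [gig,bboui] add [shc] -> 9 lines: kzvq rfldy jmint shc rldo vvnn hnba swys lvrmm
Hunk 4: at line 3 remove [rldo,vvnn,hnba] add [pwbk] -> 7 lines: kzvq rfldy jmint shc pwbk swys lvrmm
Final line 2: rfldy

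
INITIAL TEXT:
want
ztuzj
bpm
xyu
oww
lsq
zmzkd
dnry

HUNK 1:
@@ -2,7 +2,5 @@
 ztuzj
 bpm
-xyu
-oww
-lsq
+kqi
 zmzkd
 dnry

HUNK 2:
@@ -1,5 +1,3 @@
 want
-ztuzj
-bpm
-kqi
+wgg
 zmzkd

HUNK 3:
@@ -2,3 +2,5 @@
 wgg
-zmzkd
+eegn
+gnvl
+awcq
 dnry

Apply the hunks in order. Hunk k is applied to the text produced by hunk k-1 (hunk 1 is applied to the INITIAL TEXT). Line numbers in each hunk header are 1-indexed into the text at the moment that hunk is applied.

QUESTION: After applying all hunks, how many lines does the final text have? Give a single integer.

Hunk 1: at line 2 remove [xyu,oww,lsq] add [kqi] -> 6 lines: want ztuzj bpm kqi zmzkd dnry
Hunk 2: at line 1 remove [ztuzj,bpm,kqi] add [wgg] -> 4 lines: want wgg zmzkd dnry
Hunk 3: at line 2 remove [zmzkd] add [eegn,gnvl,awcq] -> 6 lines: want wgg eegn gnvl awcq dnry
Final line count: 6

Answer: 6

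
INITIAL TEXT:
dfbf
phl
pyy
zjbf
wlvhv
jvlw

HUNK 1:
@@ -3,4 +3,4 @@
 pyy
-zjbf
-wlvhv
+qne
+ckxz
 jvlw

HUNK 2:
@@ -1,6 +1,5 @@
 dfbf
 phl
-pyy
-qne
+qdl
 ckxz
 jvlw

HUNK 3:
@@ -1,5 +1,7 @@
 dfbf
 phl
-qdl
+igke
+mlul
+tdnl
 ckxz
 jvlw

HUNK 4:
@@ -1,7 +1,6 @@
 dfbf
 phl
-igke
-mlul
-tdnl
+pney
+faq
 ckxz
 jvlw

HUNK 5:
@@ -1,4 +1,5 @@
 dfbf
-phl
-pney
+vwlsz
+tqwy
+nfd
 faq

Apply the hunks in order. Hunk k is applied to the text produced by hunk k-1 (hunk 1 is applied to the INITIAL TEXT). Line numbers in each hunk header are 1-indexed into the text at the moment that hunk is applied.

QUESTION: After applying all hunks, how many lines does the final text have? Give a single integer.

Answer: 7

Derivation:
Hunk 1: at line 3 remove [zjbf,wlvhv] add [qne,ckxz] -> 6 lines: dfbf phl pyy qne ckxz jvlw
Hunk 2: at line 1 remove [pyy,qne] add [qdl] -> 5 lines: dfbf phl qdl ckxz jvlw
Hunk 3: at line 1 remove [qdl] add [igke,mlul,tdnl] -> 7 lines: dfbf phl igke mlul tdnl ckxz jvlw
Hunk 4: at line 1 remove [igke,mlul,tdnl] add [pney,faq] -> 6 lines: dfbf phl pney faq ckxz jvlw
Hunk 5: at line 1 remove [phl,pney] add [vwlsz,tqwy,nfd] -> 7 lines: dfbf vwlsz tqwy nfd faq ckxz jvlw
Final line count: 7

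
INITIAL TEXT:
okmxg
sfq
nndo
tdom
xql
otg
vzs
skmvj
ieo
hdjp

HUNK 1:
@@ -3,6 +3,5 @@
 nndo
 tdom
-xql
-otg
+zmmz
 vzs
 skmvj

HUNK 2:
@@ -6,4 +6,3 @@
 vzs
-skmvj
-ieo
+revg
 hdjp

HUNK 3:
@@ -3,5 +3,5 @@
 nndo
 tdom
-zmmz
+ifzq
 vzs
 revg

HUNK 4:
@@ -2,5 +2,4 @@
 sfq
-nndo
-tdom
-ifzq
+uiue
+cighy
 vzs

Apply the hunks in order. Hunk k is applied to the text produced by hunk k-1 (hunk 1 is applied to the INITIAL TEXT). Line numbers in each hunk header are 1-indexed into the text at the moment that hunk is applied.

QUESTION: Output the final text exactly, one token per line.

Answer: okmxg
sfq
uiue
cighy
vzs
revg
hdjp

Derivation:
Hunk 1: at line 3 remove [xql,otg] add [zmmz] -> 9 lines: okmxg sfq nndo tdom zmmz vzs skmvj ieo hdjp
Hunk 2: at line 6 remove [skmvj,ieo] add [revg] -> 8 lines: okmxg sfq nndo tdom zmmz vzs revg hdjp
Hunk 3: at line 3 remove [zmmz] add [ifzq] -> 8 lines: okmxg sfq nndo tdom ifzq vzs revg hdjp
Hunk 4: at line 2 remove [nndo,tdom,ifzq] add [uiue,cighy] -> 7 lines: okmxg sfq uiue cighy vzs revg hdjp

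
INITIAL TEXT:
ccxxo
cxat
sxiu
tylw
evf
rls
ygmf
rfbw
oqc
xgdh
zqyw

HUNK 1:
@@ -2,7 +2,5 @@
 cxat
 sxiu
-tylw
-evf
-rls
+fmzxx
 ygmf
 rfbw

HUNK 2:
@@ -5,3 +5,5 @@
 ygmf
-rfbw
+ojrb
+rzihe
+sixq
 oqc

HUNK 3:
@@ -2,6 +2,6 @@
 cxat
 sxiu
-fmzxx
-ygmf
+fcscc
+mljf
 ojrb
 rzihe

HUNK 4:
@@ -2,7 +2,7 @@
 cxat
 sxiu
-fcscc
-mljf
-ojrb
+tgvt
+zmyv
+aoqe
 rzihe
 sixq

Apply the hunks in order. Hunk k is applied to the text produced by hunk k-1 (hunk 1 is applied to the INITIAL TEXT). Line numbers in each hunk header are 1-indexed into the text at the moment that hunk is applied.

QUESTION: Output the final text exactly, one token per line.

Hunk 1: at line 2 remove [tylw,evf,rls] add [fmzxx] -> 9 lines: ccxxo cxat sxiu fmzxx ygmf rfbw oqc xgdh zqyw
Hunk 2: at line 5 remove [rfbw] add [ojrb,rzihe,sixq] -> 11 lines: ccxxo cxat sxiu fmzxx ygmf ojrb rzihe sixq oqc xgdh zqyw
Hunk 3: at line 2 remove [fmzxx,ygmf] add [fcscc,mljf] -> 11 lines: ccxxo cxat sxiu fcscc mljf ojrb rzihe sixq oqc xgdh zqyw
Hunk 4: at line 2 remove [fcscc,mljf,ojrb] add [tgvt,zmyv,aoqe] -> 11 lines: ccxxo cxat sxiu tgvt zmyv aoqe rzihe sixq oqc xgdh zqyw

Answer: ccxxo
cxat
sxiu
tgvt
zmyv
aoqe
rzihe
sixq
oqc
xgdh
zqyw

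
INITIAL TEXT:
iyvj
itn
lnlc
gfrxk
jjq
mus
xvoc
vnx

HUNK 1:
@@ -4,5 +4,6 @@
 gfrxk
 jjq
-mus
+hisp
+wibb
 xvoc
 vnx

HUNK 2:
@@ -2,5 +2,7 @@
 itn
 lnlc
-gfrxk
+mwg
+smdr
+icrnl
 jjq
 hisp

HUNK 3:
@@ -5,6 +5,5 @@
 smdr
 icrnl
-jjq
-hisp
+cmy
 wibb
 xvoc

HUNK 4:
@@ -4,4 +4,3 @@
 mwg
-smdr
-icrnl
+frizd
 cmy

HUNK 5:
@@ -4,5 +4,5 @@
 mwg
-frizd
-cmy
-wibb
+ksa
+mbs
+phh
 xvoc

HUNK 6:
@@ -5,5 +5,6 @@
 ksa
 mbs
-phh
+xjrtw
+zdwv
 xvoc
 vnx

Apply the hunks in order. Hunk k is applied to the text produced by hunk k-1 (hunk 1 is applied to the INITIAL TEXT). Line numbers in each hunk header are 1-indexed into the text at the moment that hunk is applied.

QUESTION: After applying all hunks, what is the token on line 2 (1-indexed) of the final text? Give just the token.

Answer: itn

Derivation:
Hunk 1: at line 4 remove [mus] add [hisp,wibb] -> 9 lines: iyvj itn lnlc gfrxk jjq hisp wibb xvoc vnx
Hunk 2: at line 2 remove [gfrxk] add [mwg,smdr,icrnl] -> 11 lines: iyvj itn lnlc mwg smdr icrnl jjq hisp wibb xvoc vnx
Hunk 3: at line 5 remove [jjq,hisp] add [cmy] -> 10 lines: iyvj itn lnlc mwg smdr icrnl cmy wibb xvoc vnx
Hunk 4: at line 4 remove [smdr,icrnl] add [frizd] -> 9 lines: iyvj itn lnlc mwg frizd cmy wibb xvoc vnx
Hunk 5: at line 4 remove [frizd,cmy,wibb] add [ksa,mbs,phh] -> 9 lines: iyvj itn lnlc mwg ksa mbs phh xvoc vnx
Hunk 6: at line 5 remove [phh] add [xjrtw,zdwv] -> 10 lines: iyvj itn lnlc mwg ksa mbs xjrtw zdwv xvoc vnx
Final line 2: itn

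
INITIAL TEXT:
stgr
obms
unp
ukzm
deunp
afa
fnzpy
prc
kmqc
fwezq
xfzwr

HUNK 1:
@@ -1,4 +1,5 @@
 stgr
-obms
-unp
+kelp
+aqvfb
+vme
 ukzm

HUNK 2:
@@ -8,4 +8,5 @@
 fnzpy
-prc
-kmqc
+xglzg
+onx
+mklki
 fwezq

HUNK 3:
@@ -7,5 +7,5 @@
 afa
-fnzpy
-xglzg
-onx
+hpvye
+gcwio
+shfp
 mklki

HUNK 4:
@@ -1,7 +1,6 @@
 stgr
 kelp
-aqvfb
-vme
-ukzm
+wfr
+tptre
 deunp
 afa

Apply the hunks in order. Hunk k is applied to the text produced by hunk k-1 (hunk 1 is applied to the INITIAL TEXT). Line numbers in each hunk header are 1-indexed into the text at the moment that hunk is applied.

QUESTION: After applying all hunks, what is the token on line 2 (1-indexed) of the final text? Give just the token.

Hunk 1: at line 1 remove [obms,unp] add [kelp,aqvfb,vme] -> 12 lines: stgr kelp aqvfb vme ukzm deunp afa fnzpy prc kmqc fwezq xfzwr
Hunk 2: at line 8 remove [prc,kmqc] add [xglzg,onx,mklki] -> 13 lines: stgr kelp aqvfb vme ukzm deunp afa fnzpy xglzg onx mklki fwezq xfzwr
Hunk 3: at line 7 remove [fnzpy,xglzg,onx] add [hpvye,gcwio,shfp] -> 13 lines: stgr kelp aqvfb vme ukzm deunp afa hpvye gcwio shfp mklki fwezq xfzwr
Hunk 4: at line 1 remove [aqvfb,vme,ukzm] add [wfr,tptre] -> 12 lines: stgr kelp wfr tptre deunp afa hpvye gcwio shfp mklki fwezq xfzwr
Final line 2: kelp

Answer: kelp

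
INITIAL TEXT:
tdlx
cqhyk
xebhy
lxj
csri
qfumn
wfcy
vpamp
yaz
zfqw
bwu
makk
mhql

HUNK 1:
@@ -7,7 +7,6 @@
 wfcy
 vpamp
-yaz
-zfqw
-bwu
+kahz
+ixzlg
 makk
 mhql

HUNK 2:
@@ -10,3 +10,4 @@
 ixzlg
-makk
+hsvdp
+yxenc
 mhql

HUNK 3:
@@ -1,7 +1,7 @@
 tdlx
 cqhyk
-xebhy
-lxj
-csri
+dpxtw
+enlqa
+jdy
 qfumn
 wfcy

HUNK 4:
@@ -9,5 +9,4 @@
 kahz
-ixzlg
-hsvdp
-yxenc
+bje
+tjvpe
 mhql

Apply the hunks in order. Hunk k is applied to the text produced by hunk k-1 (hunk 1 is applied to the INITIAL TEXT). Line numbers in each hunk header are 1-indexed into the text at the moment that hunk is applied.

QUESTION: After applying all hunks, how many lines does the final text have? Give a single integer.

Answer: 12

Derivation:
Hunk 1: at line 7 remove [yaz,zfqw,bwu] add [kahz,ixzlg] -> 12 lines: tdlx cqhyk xebhy lxj csri qfumn wfcy vpamp kahz ixzlg makk mhql
Hunk 2: at line 10 remove [makk] add [hsvdp,yxenc] -> 13 lines: tdlx cqhyk xebhy lxj csri qfumn wfcy vpamp kahz ixzlg hsvdp yxenc mhql
Hunk 3: at line 1 remove [xebhy,lxj,csri] add [dpxtw,enlqa,jdy] -> 13 lines: tdlx cqhyk dpxtw enlqa jdy qfumn wfcy vpamp kahz ixzlg hsvdp yxenc mhql
Hunk 4: at line 9 remove [ixzlg,hsvdp,yxenc] add [bje,tjvpe] -> 12 lines: tdlx cqhyk dpxtw enlqa jdy qfumn wfcy vpamp kahz bje tjvpe mhql
Final line count: 12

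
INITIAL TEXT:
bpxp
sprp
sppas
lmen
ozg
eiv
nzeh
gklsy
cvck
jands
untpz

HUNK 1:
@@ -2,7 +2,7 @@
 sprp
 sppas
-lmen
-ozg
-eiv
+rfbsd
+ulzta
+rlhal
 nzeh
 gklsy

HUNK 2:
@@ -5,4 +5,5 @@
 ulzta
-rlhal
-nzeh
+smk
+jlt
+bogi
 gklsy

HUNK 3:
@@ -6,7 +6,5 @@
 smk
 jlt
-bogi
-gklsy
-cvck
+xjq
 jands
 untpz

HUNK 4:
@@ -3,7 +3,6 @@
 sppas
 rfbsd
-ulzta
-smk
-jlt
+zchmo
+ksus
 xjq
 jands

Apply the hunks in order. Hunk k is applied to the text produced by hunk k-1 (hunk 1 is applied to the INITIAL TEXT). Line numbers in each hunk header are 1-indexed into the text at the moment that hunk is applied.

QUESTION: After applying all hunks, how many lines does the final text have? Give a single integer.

Answer: 9

Derivation:
Hunk 1: at line 2 remove [lmen,ozg,eiv] add [rfbsd,ulzta,rlhal] -> 11 lines: bpxp sprp sppas rfbsd ulzta rlhal nzeh gklsy cvck jands untpz
Hunk 2: at line 5 remove [rlhal,nzeh] add [smk,jlt,bogi] -> 12 lines: bpxp sprp sppas rfbsd ulzta smk jlt bogi gklsy cvck jands untpz
Hunk 3: at line 6 remove [bogi,gklsy,cvck] add [xjq] -> 10 lines: bpxp sprp sppas rfbsd ulzta smk jlt xjq jands untpz
Hunk 4: at line 3 remove [ulzta,smk,jlt] add [zchmo,ksus] -> 9 lines: bpxp sprp sppas rfbsd zchmo ksus xjq jands untpz
Final line count: 9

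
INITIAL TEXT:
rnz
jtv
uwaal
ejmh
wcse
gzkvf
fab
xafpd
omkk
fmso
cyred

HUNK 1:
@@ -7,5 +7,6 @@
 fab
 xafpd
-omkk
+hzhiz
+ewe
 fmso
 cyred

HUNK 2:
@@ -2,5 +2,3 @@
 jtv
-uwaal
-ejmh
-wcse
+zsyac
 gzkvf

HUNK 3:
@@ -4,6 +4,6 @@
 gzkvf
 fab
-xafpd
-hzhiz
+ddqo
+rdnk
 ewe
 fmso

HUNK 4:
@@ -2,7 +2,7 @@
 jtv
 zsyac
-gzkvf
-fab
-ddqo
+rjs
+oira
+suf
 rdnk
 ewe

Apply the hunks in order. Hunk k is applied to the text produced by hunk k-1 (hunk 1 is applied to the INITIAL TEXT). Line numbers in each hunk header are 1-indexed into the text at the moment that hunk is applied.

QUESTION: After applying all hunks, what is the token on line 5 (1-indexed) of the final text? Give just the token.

Answer: oira

Derivation:
Hunk 1: at line 7 remove [omkk] add [hzhiz,ewe] -> 12 lines: rnz jtv uwaal ejmh wcse gzkvf fab xafpd hzhiz ewe fmso cyred
Hunk 2: at line 2 remove [uwaal,ejmh,wcse] add [zsyac] -> 10 lines: rnz jtv zsyac gzkvf fab xafpd hzhiz ewe fmso cyred
Hunk 3: at line 4 remove [xafpd,hzhiz] add [ddqo,rdnk] -> 10 lines: rnz jtv zsyac gzkvf fab ddqo rdnk ewe fmso cyred
Hunk 4: at line 2 remove [gzkvf,fab,ddqo] add [rjs,oira,suf] -> 10 lines: rnz jtv zsyac rjs oira suf rdnk ewe fmso cyred
Final line 5: oira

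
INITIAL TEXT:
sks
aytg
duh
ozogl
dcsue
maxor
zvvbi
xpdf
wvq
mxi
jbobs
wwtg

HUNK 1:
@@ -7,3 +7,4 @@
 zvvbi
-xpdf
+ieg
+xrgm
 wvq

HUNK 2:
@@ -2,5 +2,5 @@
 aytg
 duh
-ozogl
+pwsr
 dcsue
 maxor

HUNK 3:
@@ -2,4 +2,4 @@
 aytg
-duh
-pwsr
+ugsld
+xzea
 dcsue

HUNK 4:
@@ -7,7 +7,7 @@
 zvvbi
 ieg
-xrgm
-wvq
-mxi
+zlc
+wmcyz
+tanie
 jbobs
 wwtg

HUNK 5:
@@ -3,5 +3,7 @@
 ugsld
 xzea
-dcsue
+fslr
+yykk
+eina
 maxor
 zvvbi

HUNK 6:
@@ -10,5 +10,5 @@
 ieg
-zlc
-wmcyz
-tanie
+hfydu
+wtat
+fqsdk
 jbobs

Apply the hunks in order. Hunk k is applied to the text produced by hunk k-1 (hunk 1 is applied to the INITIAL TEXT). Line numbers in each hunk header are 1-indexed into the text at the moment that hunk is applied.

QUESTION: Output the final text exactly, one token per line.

Hunk 1: at line 7 remove [xpdf] add [ieg,xrgm] -> 13 lines: sks aytg duh ozogl dcsue maxor zvvbi ieg xrgm wvq mxi jbobs wwtg
Hunk 2: at line 2 remove [ozogl] add [pwsr] -> 13 lines: sks aytg duh pwsr dcsue maxor zvvbi ieg xrgm wvq mxi jbobs wwtg
Hunk 3: at line 2 remove [duh,pwsr] add [ugsld,xzea] -> 13 lines: sks aytg ugsld xzea dcsue maxor zvvbi ieg xrgm wvq mxi jbobs wwtg
Hunk 4: at line 7 remove [xrgm,wvq,mxi] add [zlc,wmcyz,tanie] -> 13 lines: sks aytg ugsld xzea dcsue maxor zvvbi ieg zlc wmcyz tanie jbobs wwtg
Hunk 5: at line 3 remove [dcsue] add [fslr,yykk,eina] -> 15 lines: sks aytg ugsld xzea fslr yykk eina maxor zvvbi ieg zlc wmcyz tanie jbobs wwtg
Hunk 6: at line 10 remove [zlc,wmcyz,tanie] add [hfydu,wtat,fqsdk] -> 15 lines: sks aytg ugsld xzea fslr yykk eina maxor zvvbi ieg hfydu wtat fqsdk jbobs wwtg

Answer: sks
aytg
ugsld
xzea
fslr
yykk
eina
maxor
zvvbi
ieg
hfydu
wtat
fqsdk
jbobs
wwtg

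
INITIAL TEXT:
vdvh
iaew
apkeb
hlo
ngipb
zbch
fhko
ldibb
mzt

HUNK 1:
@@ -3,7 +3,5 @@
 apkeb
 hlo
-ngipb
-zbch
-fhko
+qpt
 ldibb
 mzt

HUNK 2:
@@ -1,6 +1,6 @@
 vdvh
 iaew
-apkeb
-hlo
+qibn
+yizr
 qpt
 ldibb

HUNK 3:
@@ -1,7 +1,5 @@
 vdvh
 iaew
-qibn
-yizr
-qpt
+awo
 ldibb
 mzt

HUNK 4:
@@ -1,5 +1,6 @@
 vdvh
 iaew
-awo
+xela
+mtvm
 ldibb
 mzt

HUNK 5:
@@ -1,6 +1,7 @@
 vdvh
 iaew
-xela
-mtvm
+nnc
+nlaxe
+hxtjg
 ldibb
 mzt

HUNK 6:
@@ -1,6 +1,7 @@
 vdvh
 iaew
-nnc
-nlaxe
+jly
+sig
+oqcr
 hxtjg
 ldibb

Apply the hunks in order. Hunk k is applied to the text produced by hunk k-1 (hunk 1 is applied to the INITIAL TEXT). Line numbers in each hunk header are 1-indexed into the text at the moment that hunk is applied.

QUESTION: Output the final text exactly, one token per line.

Answer: vdvh
iaew
jly
sig
oqcr
hxtjg
ldibb
mzt

Derivation:
Hunk 1: at line 3 remove [ngipb,zbch,fhko] add [qpt] -> 7 lines: vdvh iaew apkeb hlo qpt ldibb mzt
Hunk 2: at line 1 remove [apkeb,hlo] add [qibn,yizr] -> 7 lines: vdvh iaew qibn yizr qpt ldibb mzt
Hunk 3: at line 1 remove [qibn,yizr,qpt] add [awo] -> 5 lines: vdvh iaew awo ldibb mzt
Hunk 4: at line 1 remove [awo] add [xela,mtvm] -> 6 lines: vdvh iaew xela mtvm ldibb mzt
Hunk 5: at line 1 remove [xela,mtvm] add [nnc,nlaxe,hxtjg] -> 7 lines: vdvh iaew nnc nlaxe hxtjg ldibb mzt
Hunk 6: at line 1 remove [nnc,nlaxe] add [jly,sig,oqcr] -> 8 lines: vdvh iaew jly sig oqcr hxtjg ldibb mzt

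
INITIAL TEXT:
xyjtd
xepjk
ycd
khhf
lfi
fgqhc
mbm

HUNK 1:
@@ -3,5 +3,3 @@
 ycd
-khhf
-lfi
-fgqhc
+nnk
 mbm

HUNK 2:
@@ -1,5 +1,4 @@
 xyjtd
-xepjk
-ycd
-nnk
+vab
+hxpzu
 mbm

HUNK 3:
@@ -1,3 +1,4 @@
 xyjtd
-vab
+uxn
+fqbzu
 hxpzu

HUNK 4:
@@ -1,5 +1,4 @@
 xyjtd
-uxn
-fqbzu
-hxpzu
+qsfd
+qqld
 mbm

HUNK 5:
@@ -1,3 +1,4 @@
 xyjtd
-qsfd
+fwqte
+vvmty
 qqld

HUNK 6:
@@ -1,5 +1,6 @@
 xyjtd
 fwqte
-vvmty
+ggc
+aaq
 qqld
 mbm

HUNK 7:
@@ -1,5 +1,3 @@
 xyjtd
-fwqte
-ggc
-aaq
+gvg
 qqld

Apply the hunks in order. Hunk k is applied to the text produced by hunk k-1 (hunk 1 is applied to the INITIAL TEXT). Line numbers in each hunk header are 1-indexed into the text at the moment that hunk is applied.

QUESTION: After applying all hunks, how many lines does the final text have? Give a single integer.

Hunk 1: at line 3 remove [khhf,lfi,fgqhc] add [nnk] -> 5 lines: xyjtd xepjk ycd nnk mbm
Hunk 2: at line 1 remove [xepjk,ycd,nnk] add [vab,hxpzu] -> 4 lines: xyjtd vab hxpzu mbm
Hunk 3: at line 1 remove [vab] add [uxn,fqbzu] -> 5 lines: xyjtd uxn fqbzu hxpzu mbm
Hunk 4: at line 1 remove [uxn,fqbzu,hxpzu] add [qsfd,qqld] -> 4 lines: xyjtd qsfd qqld mbm
Hunk 5: at line 1 remove [qsfd] add [fwqte,vvmty] -> 5 lines: xyjtd fwqte vvmty qqld mbm
Hunk 6: at line 1 remove [vvmty] add [ggc,aaq] -> 6 lines: xyjtd fwqte ggc aaq qqld mbm
Hunk 7: at line 1 remove [fwqte,ggc,aaq] add [gvg] -> 4 lines: xyjtd gvg qqld mbm
Final line count: 4

Answer: 4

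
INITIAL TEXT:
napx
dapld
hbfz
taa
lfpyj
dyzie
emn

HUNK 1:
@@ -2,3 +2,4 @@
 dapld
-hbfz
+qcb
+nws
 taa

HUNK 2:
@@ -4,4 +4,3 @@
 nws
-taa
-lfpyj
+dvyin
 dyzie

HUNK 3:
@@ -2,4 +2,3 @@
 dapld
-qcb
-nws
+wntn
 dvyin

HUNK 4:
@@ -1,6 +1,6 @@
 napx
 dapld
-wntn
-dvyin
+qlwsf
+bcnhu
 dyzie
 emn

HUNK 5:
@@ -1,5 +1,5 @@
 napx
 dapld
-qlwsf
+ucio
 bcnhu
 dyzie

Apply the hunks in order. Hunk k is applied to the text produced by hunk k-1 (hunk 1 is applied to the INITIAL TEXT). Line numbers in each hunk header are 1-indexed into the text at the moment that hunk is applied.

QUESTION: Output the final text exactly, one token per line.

Answer: napx
dapld
ucio
bcnhu
dyzie
emn

Derivation:
Hunk 1: at line 2 remove [hbfz] add [qcb,nws] -> 8 lines: napx dapld qcb nws taa lfpyj dyzie emn
Hunk 2: at line 4 remove [taa,lfpyj] add [dvyin] -> 7 lines: napx dapld qcb nws dvyin dyzie emn
Hunk 3: at line 2 remove [qcb,nws] add [wntn] -> 6 lines: napx dapld wntn dvyin dyzie emn
Hunk 4: at line 1 remove [wntn,dvyin] add [qlwsf,bcnhu] -> 6 lines: napx dapld qlwsf bcnhu dyzie emn
Hunk 5: at line 1 remove [qlwsf] add [ucio] -> 6 lines: napx dapld ucio bcnhu dyzie emn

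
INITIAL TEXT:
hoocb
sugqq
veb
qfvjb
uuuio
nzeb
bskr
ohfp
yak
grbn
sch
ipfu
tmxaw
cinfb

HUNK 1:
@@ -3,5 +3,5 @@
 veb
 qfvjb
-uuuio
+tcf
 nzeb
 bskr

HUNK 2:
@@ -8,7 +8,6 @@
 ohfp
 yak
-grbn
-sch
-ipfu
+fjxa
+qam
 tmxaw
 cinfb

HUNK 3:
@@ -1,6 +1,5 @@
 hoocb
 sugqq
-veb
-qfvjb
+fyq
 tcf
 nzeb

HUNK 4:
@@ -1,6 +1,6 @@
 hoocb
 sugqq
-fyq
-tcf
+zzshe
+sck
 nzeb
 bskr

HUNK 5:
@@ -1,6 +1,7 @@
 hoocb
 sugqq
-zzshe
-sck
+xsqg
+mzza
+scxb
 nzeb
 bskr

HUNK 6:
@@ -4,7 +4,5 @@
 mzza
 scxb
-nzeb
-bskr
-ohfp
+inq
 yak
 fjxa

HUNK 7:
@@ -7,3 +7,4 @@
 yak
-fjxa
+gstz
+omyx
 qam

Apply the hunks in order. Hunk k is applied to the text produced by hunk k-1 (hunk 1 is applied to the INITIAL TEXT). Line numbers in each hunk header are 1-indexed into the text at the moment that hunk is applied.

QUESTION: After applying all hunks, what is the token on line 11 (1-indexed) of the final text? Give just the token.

Hunk 1: at line 3 remove [uuuio] add [tcf] -> 14 lines: hoocb sugqq veb qfvjb tcf nzeb bskr ohfp yak grbn sch ipfu tmxaw cinfb
Hunk 2: at line 8 remove [grbn,sch,ipfu] add [fjxa,qam] -> 13 lines: hoocb sugqq veb qfvjb tcf nzeb bskr ohfp yak fjxa qam tmxaw cinfb
Hunk 3: at line 1 remove [veb,qfvjb] add [fyq] -> 12 lines: hoocb sugqq fyq tcf nzeb bskr ohfp yak fjxa qam tmxaw cinfb
Hunk 4: at line 1 remove [fyq,tcf] add [zzshe,sck] -> 12 lines: hoocb sugqq zzshe sck nzeb bskr ohfp yak fjxa qam tmxaw cinfb
Hunk 5: at line 1 remove [zzshe,sck] add [xsqg,mzza,scxb] -> 13 lines: hoocb sugqq xsqg mzza scxb nzeb bskr ohfp yak fjxa qam tmxaw cinfb
Hunk 6: at line 4 remove [nzeb,bskr,ohfp] add [inq] -> 11 lines: hoocb sugqq xsqg mzza scxb inq yak fjxa qam tmxaw cinfb
Hunk 7: at line 7 remove [fjxa] add [gstz,omyx] -> 12 lines: hoocb sugqq xsqg mzza scxb inq yak gstz omyx qam tmxaw cinfb
Final line 11: tmxaw

Answer: tmxaw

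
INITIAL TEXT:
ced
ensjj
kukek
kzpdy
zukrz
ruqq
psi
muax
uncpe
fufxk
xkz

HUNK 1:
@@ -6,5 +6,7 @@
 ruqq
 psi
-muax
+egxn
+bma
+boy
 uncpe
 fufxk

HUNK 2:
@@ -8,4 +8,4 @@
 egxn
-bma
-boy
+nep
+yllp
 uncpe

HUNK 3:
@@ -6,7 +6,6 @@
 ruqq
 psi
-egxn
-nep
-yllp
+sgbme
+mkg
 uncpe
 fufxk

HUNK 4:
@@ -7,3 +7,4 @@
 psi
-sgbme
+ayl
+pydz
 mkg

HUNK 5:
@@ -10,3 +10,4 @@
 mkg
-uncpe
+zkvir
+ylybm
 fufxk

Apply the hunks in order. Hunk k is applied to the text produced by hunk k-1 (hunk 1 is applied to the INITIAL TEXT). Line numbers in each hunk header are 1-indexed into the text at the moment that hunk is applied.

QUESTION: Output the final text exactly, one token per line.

Hunk 1: at line 6 remove [muax] add [egxn,bma,boy] -> 13 lines: ced ensjj kukek kzpdy zukrz ruqq psi egxn bma boy uncpe fufxk xkz
Hunk 2: at line 8 remove [bma,boy] add [nep,yllp] -> 13 lines: ced ensjj kukek kzpdy zukrz ruqq psi egxn nep yllp uncpe fufxk xkz
Hunk 3: at line 6 remove [egxn,nep,yllp] add [sgbme,mkg] -> 12 lines: ced ensjj kukek kzpdy zukrz ruqq psi sgbme mkg uncpe fufxk xkz
Hunk 4: at line 7 remove [sgbme] add [ayl,pydz] -> 13 lines: ced ensjj kukek kzpdy zukrz ruqq psi ayl pydz mkg uncpe fufxk xkz
Hunk 5: at line 10 remove [uncpe] add [zkvir,ylybm] -> 14 lines: ced ensjj kukek kzpdy zukrz ruqq psi ayl pydz mkg zkvir ylybm fufxk xkz

Answer: ced
ensjj
kukek
kzpdy
zukrz
ruqq
psi
ayl
pydz
mkg
zkvir
ylybm
fufxk
xkz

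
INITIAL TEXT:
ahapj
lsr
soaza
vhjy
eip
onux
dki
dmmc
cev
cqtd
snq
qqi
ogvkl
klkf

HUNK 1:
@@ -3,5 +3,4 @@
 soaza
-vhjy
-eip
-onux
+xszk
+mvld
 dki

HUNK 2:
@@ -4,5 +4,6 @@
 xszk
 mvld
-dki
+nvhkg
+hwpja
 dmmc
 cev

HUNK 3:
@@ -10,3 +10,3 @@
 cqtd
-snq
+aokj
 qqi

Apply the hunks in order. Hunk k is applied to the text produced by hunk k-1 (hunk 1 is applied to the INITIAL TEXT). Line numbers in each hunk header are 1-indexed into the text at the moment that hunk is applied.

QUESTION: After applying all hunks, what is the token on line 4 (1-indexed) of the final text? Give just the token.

Answer: xszk

Derivation:
Hunk 1: at line 3 remove [vhjy,eip,onux] add [xszk,mvld] -> 13 lines: ahapj lsr soaza xszk mvld dki dmmc cev cqtd snq qqi ogvkl klkf
Hunk 2: at line 4 remove [dki] add [nvhkg,hwpja] -> 14 lines: ahapj lsr soaza xszk mvld nvhkg hwpja dmmc cev cqtd snq qqi ogvkl klkf
Hunk 3: at line 10 remove [snq] add [aokj] -> 14 lines: ahapj lsr soaza xszk mvld nvhkg hwpja dmmc cev cqtd aokj qqi ogvkl klkf
Final line 4: xszk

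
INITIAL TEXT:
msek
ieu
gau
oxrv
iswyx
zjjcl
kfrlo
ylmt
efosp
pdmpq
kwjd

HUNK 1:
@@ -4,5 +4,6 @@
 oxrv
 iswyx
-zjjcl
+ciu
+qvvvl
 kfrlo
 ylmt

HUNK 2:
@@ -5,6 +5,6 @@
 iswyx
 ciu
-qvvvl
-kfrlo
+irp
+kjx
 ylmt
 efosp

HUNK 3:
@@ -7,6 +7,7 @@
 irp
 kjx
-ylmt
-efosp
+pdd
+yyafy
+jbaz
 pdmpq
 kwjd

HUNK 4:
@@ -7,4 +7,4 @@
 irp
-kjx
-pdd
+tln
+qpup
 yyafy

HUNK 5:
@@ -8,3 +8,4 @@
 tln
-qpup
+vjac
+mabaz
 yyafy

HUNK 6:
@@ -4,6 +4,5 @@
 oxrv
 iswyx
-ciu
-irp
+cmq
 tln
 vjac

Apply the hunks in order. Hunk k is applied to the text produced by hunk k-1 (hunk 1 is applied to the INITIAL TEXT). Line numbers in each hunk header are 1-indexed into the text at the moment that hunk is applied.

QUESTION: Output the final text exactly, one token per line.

Answer: msek
ieu
gau
oxrv
iswyx
cmq
tln
vjac
mabaz
yyafy
jbaz
pdmpq
kwjd

Derivation:
Hunk 1: at line 4 remove [zjjcl] add [ciu,qvvvl] -> 12 lines: msek ieu gau oxrv iswyx ciu qvvvl kfrlo ylmt efosp pdmpq kwjd
Hunk 2: at line 5 remove [qvvvl,kfrlo] add [irp,kjx] -> 12 lines: msek ieu gau oxrv iswyx ciu irp kjx ylmt efosp pdmpq kwjd
Hunk 3: at line 7 remove [ylmt,efosp] add [pdd,yyafy,jbaz] -> 13 lines: msek ieu gau oxrv iswyx ciu irp kjx pdd yyafy jbaz pdmpq kwjd
Hunk 4: at line 7 remove [kjx,pdd] add [tln,qpup] -> 13 lines: msek ieu gau oxrv iswyx ciu irp tln qpup yyafy jbaz pdmpq kwjd
Hunk 5: at line 8 remove [qpup] add [vjac,mabaz] -> 14 lines: msek ieu gau oxrv iswyx ciu irp tln vjac mabaz yyafy jbaz pdmpq kwjd
Hunk 6: at line 4 remove [ciu,irp] add [cmq] -> 13 lines: msek ieu gau oxrv iswyx cmq tln vjac mabaz yyafy jbaz pdmpq kwjd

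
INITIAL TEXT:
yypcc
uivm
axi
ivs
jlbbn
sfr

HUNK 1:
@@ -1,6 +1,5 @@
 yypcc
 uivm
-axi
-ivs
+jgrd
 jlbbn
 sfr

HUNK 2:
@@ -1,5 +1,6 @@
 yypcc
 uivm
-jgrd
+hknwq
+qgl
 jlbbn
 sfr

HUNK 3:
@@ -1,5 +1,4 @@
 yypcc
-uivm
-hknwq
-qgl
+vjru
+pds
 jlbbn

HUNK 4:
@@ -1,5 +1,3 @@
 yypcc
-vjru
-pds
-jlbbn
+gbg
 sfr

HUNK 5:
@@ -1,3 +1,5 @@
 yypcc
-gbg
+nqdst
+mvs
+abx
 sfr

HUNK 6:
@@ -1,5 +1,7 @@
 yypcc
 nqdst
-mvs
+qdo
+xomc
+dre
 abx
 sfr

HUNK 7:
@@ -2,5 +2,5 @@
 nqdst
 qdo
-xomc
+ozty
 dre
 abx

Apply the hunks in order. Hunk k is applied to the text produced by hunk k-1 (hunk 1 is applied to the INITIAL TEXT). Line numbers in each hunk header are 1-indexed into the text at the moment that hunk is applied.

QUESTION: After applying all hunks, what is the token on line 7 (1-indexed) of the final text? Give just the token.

Answer: sfr

Derivation:
Hunk 1: at line 1 remove [axi,ivs] add [jgrd] -> 5 lines: yypcc uivm jgrd jlbbn sfr
Hunk 2: at line 1 remove [jgrd] add [hknwq,qgl] -> 6 lines: yypcc uivm hknwq qgl jlbbn sfr
Hunk 3: at line 1 remove [uivm,hknwq,qgl] add [vjru,pds] -> 5 lines: yypcc vjru pds jlbbn sfr
Hunk 4: at line 1 remove [vjru,pds,jlbbn] add [gbg] -> 3 lines: yypcc gbg sfr
Hunk 5: at line 1 remove [gbg] add [nqdst,mvs,abx] -> 5 lines: yypcc nqdst mvs abx sfr
Hunk 6: at line 1 remove [mvs] add [qdo,xomc,dre] -> 7 lines: yypcc nqdst qdo xomc dre abx sfr
Hunk 7: at line 2 remove [xomc] add [ozty] -> 7 lines: yypcc nqdst qdo ozty dre abx sfr
Final line 7: sfr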